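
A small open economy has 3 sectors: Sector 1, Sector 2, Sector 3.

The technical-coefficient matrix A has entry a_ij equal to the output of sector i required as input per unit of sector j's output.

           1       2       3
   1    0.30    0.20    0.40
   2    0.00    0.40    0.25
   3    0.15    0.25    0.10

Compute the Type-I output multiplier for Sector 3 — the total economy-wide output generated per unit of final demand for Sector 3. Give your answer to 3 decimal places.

I − A =
  [   0.70    -0.20    -0.40]
  [   0.00     0.60    -0.25]
  [  -0.15    -0.25     0.90]
Cofactors of I−A, C_ij = (−1)^(i+j)·(minor ij) (rows/columns in the sector order above):
  C_11 = (0.60)(0.90) − (-0.25)(-0.25) = 0.4775
  C_12 = −[(0.00)(0.90) − (-0.25)(-0.15)] = 0.0375
  C_13 = (0.00)(-0.25) − (0.60)(-0.15) = 0.0900
  C_21 = −[(-0.20)(0.90) − (-0.40)(-0.25)] = 0.2800
  C_22 = (0.70)(0.90) − (-0.40)(-0.15) = 0.5700
  C_23 = −[(0.70)(-0.25) − (-0.20)(-0.15)] = 0.2050
  C_31 = (-0.20)(-0.25) − (-0.40)(0.60) = 0.2900
  C_32 = −[(0.70)(-0.25) − (-0.40)(0.00)] = 0.1750
  C_33 = (0.70)(0.60) − (-0.20)(0.00) = 0.4200
det(I−A) = Σ_j (I−A)_1j·C_1j = (0.70)(0.4775) + (-0.20)(0.0375) + (-0.40)(0.0900) = 0.29075
adj(I−A) = Cᵀ =
  [ 0.4775   0.2800   0.2900]
  [ 0.0375   0.5700   0.1750]
  [ 0.0900   0.2050   0.4200]
(I − A)⁻¹ = adj(I−A) / det(I−A) ≈
  [   1.6423     0.9630     0.9974]
  [   0.1290     1.9604     0.6019]
  [   0.3095     0.7051     1.4445]
The output multiplier for sector j is the column-j sum of the Leontief inverse (I − A)⁻¹ = adj(I−A) / det(I−A).
Column 3 of adj(I−A): (0.2900, 0.1750, 0.4200); det(I−A) = 0.29075.
m_3 = (0.2900 + 0.1750 + 0.4200) / 0.29075 = 0.885 / 0.29075 ≈ 3.044.

m_3 = 3.044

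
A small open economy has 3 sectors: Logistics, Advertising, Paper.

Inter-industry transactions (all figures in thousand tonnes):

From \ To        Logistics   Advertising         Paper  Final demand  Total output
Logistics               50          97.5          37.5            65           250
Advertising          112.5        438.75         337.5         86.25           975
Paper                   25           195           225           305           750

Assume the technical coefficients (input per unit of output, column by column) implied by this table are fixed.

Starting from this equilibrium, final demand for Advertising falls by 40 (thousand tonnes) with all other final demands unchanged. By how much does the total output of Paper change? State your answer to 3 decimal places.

Δx_3 = -35.279

Technical coefficients a_ij = z_ij / X_j:
  a_11 = 50/250 = 0.20, a_21 = 112.5/250 = 0.45, a_31 = 25/250 = 0.10
  a_12 = 97.5/975 = 0.10, a_22 = 438.75/975 = 0.45, a_32 = 195/975 = 0.20
  a_13 = 37.5/750 = 0.05, a_23 = 337.5/750 = 0.45, a_33 = 225/750 = 0.30
I − A =
  [   0.80    -0.10    -0.05]
  [  -0.45     0.55    -0.45]
  [  -0.10    -0.20     0.70]
Cofactors of I−A, C_ij = (−1)^(i+j)·(minor ij) (rows/columns in the sector order above):
  C_11 = (0.55)(0.70) − (-0.45)(-0.20) = 0.2950
  C_12 = −[(-0.45)(0.70) − (-0.45)(-0.10)] = 0.3600
  C_13 = (-0.45)(-0.20) − (0.55)(-0.10) = 0.1450
  C_21 = −[(-0.10)(0.70) − (-0.05)(-0.20)] = 0.0800
  C_22 = (0.80)(0.70) − (-0.05)(-0.10) = 0.5550
  C_23 = −[(0.80)(-0.20) − (-0.10)(-0.10)] = 0.1700
  C_31 = (-0.10)(-0.45) − (-0.05)(0.55) = 0.0725
  C_32 = −[(0.80)(-0.45) − (-0.05)(-0.45)] = 0.3825
  C_33 = (0.80)(0.55) − (-0.10)(-0.45) = 0.3950
det(I−A) = Σ_j (I−A)_1j·C_1j = (0.80)(0.2950) + (-0.10)(0.3600) + (-0.05)(0.1450) = 0.19275
adj(I−A) = Cᵀ =
  [ 0.2950   0.0800   0.0725]
  [ 0.3600   0.5550   0.3825]
  [ 0.1450   0.1700   0.3950]
(I − A)⁻¹ = adj(I−A) / det(I−A) ≈
  [   1.5305     0.4150     0.3761]
  [   1.8677     2.8794     1.9844]
  [   0.7523     0.8820     2.0493]
Δx = (I − A)⁻¹ Δd with Δd having -40 in the Advertising component and 0 elsewhere.
So Δx_3 = L_32 · (-40), where L_32 = adj(I−A)_32 / det(I−A) = 0.1700 / 0.19275.
Δx_3 = 0.1700 × (-40) / 0.19275 = -6.80 / 0.19275 ≈ -35.279.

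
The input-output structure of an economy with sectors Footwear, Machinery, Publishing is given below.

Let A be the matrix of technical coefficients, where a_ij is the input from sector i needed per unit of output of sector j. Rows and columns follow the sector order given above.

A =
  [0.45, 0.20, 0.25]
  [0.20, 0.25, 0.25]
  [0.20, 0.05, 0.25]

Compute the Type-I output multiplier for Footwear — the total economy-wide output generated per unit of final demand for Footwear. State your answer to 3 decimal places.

m_1 = 4.090

I − A =
  [   0.55    -0.20    -0.25]
  [  -0.20     0.75    -0.25]
  [  -0.20    -0.05     0.75]
Cofactors of I−A, C_ij = (−1)^(i+j)·(minor ij) (rows/columns in the sector order above):
  C_11 = (0.75)(0.75) − (-0.25)(-0.05) = 0.5500
  C_12 = −[(-0.20)(0.75) − (-0.25)(-0.20)] = 0.2000
  C_13 = (-0.20)(-0.05) − (0.75)(-0.20) = 0.1600
  C_21 = −[(-0.20)(0.75) − (-0.25)(-0.05)] = 0.1625
  C_22 = (0.55)(0.75) − (-0.25)(-0.20) = 0.3625
  C_23 = −[(0.55)(-0.05) − (-0.20)(-0.20)] = 0.0675
  C_31 = (-0.20)(-0.25) − (-0.25)(0.75) = 0.2375
  C_32 = −[(0.55)(-0.25) − (-0.25)(-0.20)] = 0.1875
  C_33 = (0.55)(0.75) − (-0.20)(-0.20) = 0.3725
det(I−A) = Σ_j (I−A)_1j·C_1j = (0.55)(0.5500) + (-0.20)(0.2000) + (-0.25)(0.1600) = 0.2225
adj(I−A) = Cᵀ =
  [ 0.5500   0.1625   0.2375]
  [ 0.2000   0.3625   0.1875]
  [ 0.1600   0.0675   0.3725]
(I − A)⁻¹ = adj(I−A) / det(I−A) ≈
  [   2.4719     0.7303     1.0674]
  [   0.8989     1.6292     0.8427]
  [   0.7191     0.3034     1.6742]
The output multiplier for sector j is the column-j sum of the Leontief inverse (I − A)⁻¹ = adj(I−A) / det(I−A).
Column 1 of adj(I−A): (0.5500, 0.2000, 0.1600); det(I−A) = 0.2225.
m_1 = (0.5500 + 0.2000 + 0.1600) / 0.2225 = 0.91 / 0.2225 ≈ 4.090.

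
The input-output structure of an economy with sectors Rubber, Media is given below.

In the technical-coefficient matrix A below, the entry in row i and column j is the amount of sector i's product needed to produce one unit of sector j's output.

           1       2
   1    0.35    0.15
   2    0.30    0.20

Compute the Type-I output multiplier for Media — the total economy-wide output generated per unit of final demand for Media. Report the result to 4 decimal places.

I − A =
  [   0.65    -0.15]
  [  -0.30     0.80]
det(I−A) = (0.65)(0.80) − (-0.15)(-0.30) = 0.4750
adj(I−A) = [[0.80, 0.15], [0.30, 0.65]]
(I − A)⁻¹ = adj(I−A) / det(I−A) ≈
  [   1.68421     0.31579]
  [   0.63158     1.36842]
The output multiplier for sector j is the column-j sum of the Leontief inverse (I − A)⁻¹ = adj(I−A) / det(I−A).
Column 2 of adj(I−A): (0.15, 0.65); det(I−A) = 0.4750.
m_2 = (0.15 + 0.65) / 0.4750 = 0.80 / 0.4750 ≈ 1.6842.

m_2 = 1.6842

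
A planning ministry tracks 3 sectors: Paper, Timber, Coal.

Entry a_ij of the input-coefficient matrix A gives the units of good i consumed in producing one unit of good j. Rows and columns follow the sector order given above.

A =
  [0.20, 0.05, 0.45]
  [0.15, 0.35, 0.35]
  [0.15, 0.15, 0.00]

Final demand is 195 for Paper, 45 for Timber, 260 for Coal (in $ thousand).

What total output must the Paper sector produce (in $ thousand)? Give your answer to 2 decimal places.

x_P = 489.04

I − A =
  [   0.80    -0.05    -0.45]
  [  -0.15     0.65    -0.35]
  [  -0.15    -0.15     1.00]
Cofactors of I−A, C_ij = (−1)^(i+j)·(minor ij) (rows/columns in the sector order above):
  C_11 = (0.65)(1.00) − (-0.35)(-0.15) = 0.5975
  C_12 = −[(-0.15)(1.00) − (-0.35)(-0.15)] = 0.2025
  C_13 = (-0.15)(-0.15) − (0.65)(-0.15) = 0.1200
  C_21 = −[(-0.05)(1.00) − (-0.45)(-0.15)] = 0.1175
  C_22 = (0.80)(1.00) − (-0.45)(-0.15) = 0.7325
  C_23 = −[(0.80)(-0.15) − (-0.05)(-0.15)] = 0.1275
  C_31 = (-0.05)(-0.35) − (-0.45)(0.65) = 0.3100
  C_32 = −[(0.80)(-0.35) − (-0.45)(-0.15)] = 0.3475
  C_33 = (0.80)(0.65) − (-0.05)(-0.15) = 0.5125
det(I−A) = Σ_j (I−A)_1j·C_1j = (0.80)(0.5975) + (-0.05)(0.2025) + (-0.45)(0.1200) = 0.413875
adj(I−A) = Cᵀ =
  [ 0.5975   0.1175   0.3100]
  [ 0.2025   0.7325   0.3475]
  [ 0.1200   0.1275   0.5125]
(I − A)⁻¹ = adj(I−A) / det(I−A) ≈
  [   1.4437     0.2839     0.7490]
  [   0.4893     1.7699     0.8396]
  [   0.2899     0.3081     1.2383]
x = (I − A)⁻¹ d = adj(I−A)·d / det(I−A), with det(I−A) = 0.413875:
  x_P = (0.5975·195 + 0.1175·45 + 0.3100·260) / 0.413875 = 202.40 / 0.413875 ≈ 489.04
  x_T = (0.2025·195 + 0.7325·45 + 0.3475·260) / 0.413875 = 162.80 / 0.413875 ≈ 393.36
  x_C = (0.1200·195 + 0.1275·45 + 0.5125·260) / 0.413875 = 162.3875 / 0.413875 ≈ 392.36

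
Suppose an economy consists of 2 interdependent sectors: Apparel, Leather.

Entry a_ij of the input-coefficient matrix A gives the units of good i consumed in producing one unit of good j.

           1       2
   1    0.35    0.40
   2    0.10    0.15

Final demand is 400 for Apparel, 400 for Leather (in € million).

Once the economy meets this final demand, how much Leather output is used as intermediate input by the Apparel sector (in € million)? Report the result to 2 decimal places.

z_21 = 97.56

I − A =
  [   0.65    -0.40]
  [  -0.10     0.85]
det(I−A) = (0.65)(0.85) − (-0.40)(-0.10) = 0.5125
adj(I−A) = [[0.85, 0.40], [0.10, 0.65]]
(I − A)⁻¹ = adj(I−A) / det(I−A) ≈
  [   1.6585     0.7805]
  [   0.1951     1.2683]
First solve x = (I − A)⁻¹ d = adj(I−A)·d / det(I−A); in particular x_1 = (0.85·400 + 0.40·400) / 0.5125 = 500.00 / 0.5125 ≈ 975.6098.
Intermediate flow from 2 to 1: z_21 = a_21 · x_1 = 0.10 × 500.00 / 0.5125 = 50.00 / 0.5125 ≈ 97.56.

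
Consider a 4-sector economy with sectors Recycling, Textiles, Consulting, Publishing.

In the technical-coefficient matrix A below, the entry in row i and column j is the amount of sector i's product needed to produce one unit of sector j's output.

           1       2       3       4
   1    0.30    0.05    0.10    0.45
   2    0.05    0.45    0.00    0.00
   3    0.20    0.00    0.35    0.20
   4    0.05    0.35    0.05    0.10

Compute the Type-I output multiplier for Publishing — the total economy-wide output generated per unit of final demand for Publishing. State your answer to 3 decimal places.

I − A =
  [   0.70    -0.05    -0.10    -0.45]
  [  -0.05     0.55     0.00     0.00]
  [  -0.20     0.00     0.65    -0.20]
  [  -0.05    -0.35    -0.05     0.90]
Compute the cofactors C_ij = (−1)^(i+j)·(3×3 minor ij) of I−A; the adjugate is their transpose:
adj(I−A) = Cᵀ =
  [ 0.316250   0.138125   0.061875   0.171875]
  [ 0.028750   0.364375   0.005625   0.015625]
  [ 0.108000   0.090000   0.324000   0.126000]
  [ 0.034750   0.154375   0.023625   0.237625]
det(I−A) = Σ_j (I−A)_1j·C_1j = (0.70)(0.316250) + (-0.05)(0.028750) + (-0.10)(0.108000) + (-0.45)(0.034750) = 0.1935
(I − A)⁻¹ = adj(I−A) / det(I−A) ≈
  [   1.6344     0.7138     0.3198     0.8882]
  [   0.1486     1.8831     0.0291     0.0807]
  [   0.5581     0.4651     1.6744     0.6512]
  [   0.1796     0.7978     0.1221     1.2280]
The output multiplier for sector j is the column-j sum of the Leontief inverse (I − A)⁻¹ = adj(I−A) / det(I−A).
Column 4 of adj(I−A): (0.171875, 0.015625, 0.126000, 0.237625); det(I−A) = 0.1935.
m_4 = (0.171875 + 0.015625 + 0.126000 + 0.237625) / 0.1935 = 0.551125 / 0.1935 ≈ 2.848.

m_4 = 2.848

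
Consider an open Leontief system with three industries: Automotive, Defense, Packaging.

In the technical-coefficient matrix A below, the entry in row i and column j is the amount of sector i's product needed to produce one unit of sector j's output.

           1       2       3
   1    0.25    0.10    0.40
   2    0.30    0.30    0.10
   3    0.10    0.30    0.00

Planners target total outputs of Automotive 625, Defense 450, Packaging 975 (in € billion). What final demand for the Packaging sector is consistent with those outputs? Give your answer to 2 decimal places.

d_3 = 777.50

I − A =
  [   0.75    -0.10    -0.40]
  [  -0.30     0.70    -0.10]
  [  -0.10    -0.30     1.00]
d = (I − A) x:
  d_1 = (+0.75)·625 + (-0.10)·450 + (-0.40)·975 = 33.75
  d_2 = (-0.30)·625 + (+0.70)·450 + (-0.10)·975 = 30.00
  d_3 = (-0.10)·625 + (-0.30)·450 + (+1.00)·975 = 777.50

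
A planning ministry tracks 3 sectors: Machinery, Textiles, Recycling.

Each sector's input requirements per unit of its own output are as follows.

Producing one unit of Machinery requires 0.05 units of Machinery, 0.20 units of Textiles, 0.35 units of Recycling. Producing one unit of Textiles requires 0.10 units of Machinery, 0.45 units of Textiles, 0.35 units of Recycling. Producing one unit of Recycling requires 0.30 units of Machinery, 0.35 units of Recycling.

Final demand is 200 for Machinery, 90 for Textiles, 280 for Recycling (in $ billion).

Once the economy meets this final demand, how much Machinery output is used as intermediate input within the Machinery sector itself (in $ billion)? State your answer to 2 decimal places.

z_11 = 26.83

I − A =
  [   0.95    -0.10    -0.30]
  [  -0.20     0.55     0.00]
  [  -0.35    -0.35     0.65]
Cofactors of I−A, C_ij = (−1)^(i+j)·(minor ij) (rows/columns in the sector order above):
  C_11 = (0.55)(0.65) − (0.00)(-0.35) = 0.3575
  C_12 = −[(-0.20)(0.65) − (0.00)(-0.35)] = 0.1300
  C_13 = (-0.20)(-0.35) − (0.55)(-0.35) = 0.2625
  C_21 = −[(-0.10)(0.65) − (-0.30)(-0.35)] = 0.1700
  C_22 = (0.95)(0.65) − (-0.30)(-0.35) = 0.5125
  C_23 = −[(0.95)(-0.35) − (-0.10)(-0.35)] = 0.3675
  C_31 = (-0.10)(0.00) − (-0.30)(0.55) = 0.1650
  C_32 = −[(0.95)(0.00) − (-0.30)(-0.20)] = 0.0600
  C_33 = (0.95)(0.55) − (-0.10)(-0.20) = 0.5025
det(I−A) = Σ_j (I−A)_1j·C_1j = (0.95)(0.3575) + (-0.10)(0.1300) + (-0.30)(0.2625) = 0.247875
adj(I−A) = Cᵀ =
  [ 0.3575   0.1700   0.1650]
  [ 0.1300   0.5125   0.0600]
  [ 0.2625   0.3675   0.5025]
(I − A)⁻¹ = adj(I−A) / det(I−A) ≈
  [   1.4423     0.6858     0.6657]
  [   0.5245     2.0676     0.2421]
  [   1.0590     1.4826     2.0272]
First solve x = (I − A)⁻¹ d = adj(I−A)·d / det(I−A); in particular x_1 = (0.3575·200 + 0.1700·90 + 0.1650·280) / 0.247875 = 133.00 / 0.247875 ≈ 536.5608.
Intermediate flow from 1 to 1: z_11 = a_11 · x_1 = 0.05 × 133.00 / 0.247875 = 6.65 / 0.247875 ≈ 26.83.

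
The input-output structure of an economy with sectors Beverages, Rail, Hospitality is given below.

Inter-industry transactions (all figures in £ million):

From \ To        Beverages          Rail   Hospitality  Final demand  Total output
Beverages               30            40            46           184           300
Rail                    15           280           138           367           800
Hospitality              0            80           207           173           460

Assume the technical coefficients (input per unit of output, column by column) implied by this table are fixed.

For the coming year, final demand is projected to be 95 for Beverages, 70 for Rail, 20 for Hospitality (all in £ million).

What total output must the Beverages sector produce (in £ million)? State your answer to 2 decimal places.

x_B = 120.66

Technical coefficients a_ij = z_ij / X_j:
  a_BB = 30/300 = 0.10, a_RB = 15/300 = 0.05, a_HB = 0/300 = 0.00
  a_BR = 40/800 = 0.05, a_RR = 280/800 = 0.35, a_HR = 80/800 = 0.10
  a_BH = 46/460 = 0.10, a_RH = 138/460 = 0.30, a_HH = 207/460 = 0.45
I − A =
  [   0.90    -0.05    -0.10]
  [  -0.05     0.65    -0.30]
  [   0.00    -0.10     0.55]
Cofactors of I−A, C_ij = (−1)^(i+j)·(minor ij) (rows/columns in the sector order above):
  C_11 = (0.65)(0.55) − (-0.30)(-0.10) = 0.3275
  C_12 = −[(-0.05)(0.55) − (-0.30)(0.00)] = 0.0275
  C_13 = (-0.05)(-0.10) − (0.65)(0.00) = 0.0050
  C_21 = −[(-0.05)(0.55) − (-0.10)(-0.10)] = 0.0375
  C_22 = (0.90)(0.55) − (-0.10)(0.00) = 0.4950
  C_23 = −[(0.90)(-0.10) − (-0.05)(0.00)] = 0.0900
  C_31 = (-0.05)(-0.30) − (-0.10)(0.65) = 0.0800
  C_32 = −[(0.90)(-0.30) − (-0.10)(-0.05)] = 0.2750
  C_33 = (0.90)(0.65) − (-0.05)(-0.05) = 0.5825
det(I−A) = Σ_j (I−A)_1j·C_1j = (0.90)(0.3275) + (-0.05)(0.0275) + (-0.10)(0.0050) = 0.292875
adj(I−A) = Cᵀ =
  [ 0.3275   0.0375   0.0800]
  [ 0.0275   0.4950   0.2750]
  [ 0.0050   0.0900   0.5825]
(I − A)⁻¹ = adj(I−A) / det(I−A) ≈
  [   1.1182     0.1280     0.2732]
  [   0.0939     1.6901     0.9390]
  [   0.0171     0.3073     1.9889]
x = (I − A)⁻¹ d = adj(I−A)·d / det(I−A), with det(I−A) = 0.292875:
  x_B = (0.3275·95 + 0.0375·70 + 0.0800·20) / 0.292875 = 35.3375 / 0.292875 ≈ 120.66
  x_R = (0.0275·95 + 0.4950·70 + 0.2750·20) / 0.292875 = 42.7625 / 0.292875 ≈ 146.01
  x_H = (0.0050·95 + 0.0900·70 + 0.5825·20) / 0.292875 = 18.425 / 0.292875 ≈ 62.91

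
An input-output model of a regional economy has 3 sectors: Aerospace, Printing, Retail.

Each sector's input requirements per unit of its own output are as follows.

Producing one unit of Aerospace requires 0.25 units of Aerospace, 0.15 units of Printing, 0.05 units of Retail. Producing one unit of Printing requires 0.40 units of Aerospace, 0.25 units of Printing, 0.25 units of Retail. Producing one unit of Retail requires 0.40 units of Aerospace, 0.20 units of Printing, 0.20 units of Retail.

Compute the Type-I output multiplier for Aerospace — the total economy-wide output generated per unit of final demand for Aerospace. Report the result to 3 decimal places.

m_1 = 2.284

I − A =
  [   0.75    -0.40    -0.40]
  [  -0.15     0.75    -0.20]
  [  -0.05    -0.25     0.80]
Cofactors of I−A, C_ij = (−1)^(i+j)·(minor ij) (rows/columns in the sector order above):
  C_11 = (0.75)(0.80) − (-0.20)(-0.25) = 0.5500
  C_12 = −[(-0.15)(0.80) − (-0.20)(-0.05)] = 0.1300
  C_13 = (-0.15)(-0.25) − (0.75)(-0.05) = 0.0750
  C_21 = −[(-0.40)(0.80) − (-0.40)(-0.25)] = 0.4200
  C_22 = (0.75)(0.80) − (-0.40)(-0.05) = 0.5800
  C_23 = −[(0.75)(-0.25) − (-0.40)(-0.05)] = 0.2075
  C_31 = (-0.40)(-0.20) − (-0.40)(0.75) = 0.3800
  C_32 = −[(0.75)(-0.20) − (-0.40)(-0.15)] = 0.2100
  C_33 = (0.75)(0.75) − (-0.40)(-0.15) = 0.5025
det(I−A) = Σ_j (I−A)_1j·C_1j = (0.75)(0.5500) + (-0.40)(0.1300) + (-0.40)(0.0750) = 0.3305
adj(I−A) = Cᵀ =
  [ 0.5500   0.4200   0.3800]
  [ 0.1300   0.5800   0.2100]
  [ 0.0750   0.2075   0.5025]
(I − A)⁻¹ = adj(I−A) / det(I−A) ≈
  [   1.6641     1.2708     1.1498]
  [   0.3933     1.7549     0.6354]
  [   0.2269     0.6278     1.5204]
The output multiplier for sector j is the column-j sum of the Leontief inverse (I − A)⁻¹ = adj(I−A) / det(I−A).
Column 1 of adj(I−A): (0.5500, 0.1300, 0.0750); det(I−A) = 0.3305.
m_1 = (0.5500 + 0.1300 + 0.0750) / 0.3305 = 0.755 / 0.3305 ≈ 2.284.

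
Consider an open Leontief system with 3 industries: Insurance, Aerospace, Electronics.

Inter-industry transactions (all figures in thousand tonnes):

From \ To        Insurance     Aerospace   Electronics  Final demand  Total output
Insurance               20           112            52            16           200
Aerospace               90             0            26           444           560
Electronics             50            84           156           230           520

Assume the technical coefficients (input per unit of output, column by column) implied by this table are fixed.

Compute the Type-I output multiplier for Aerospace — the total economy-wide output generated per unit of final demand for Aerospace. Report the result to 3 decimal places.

m_A = 1.797

Technical coefficients a_ij = z_ij / X_j:
  a_II = 20/200 = 0.10, a_AI = 90/200 = 0.45, a_EI = 50/200 = 0.25
  a_IA = 112/560 = 0.20, a_AA = 0/560 = 0.00, a_EA = 84/560 = 0.15
  a_IE = 52/520 = 0.10, a_AE = 26/520 = 0.05, a_EE = 156/520 = 0.30
I − A =
  [   0.90    -0.20    -0.10]
  [  -0.45     1.00    -0.05]
  [  -0.25    -0.15     0.70]
Cofactors of I−A, C_ij = (−1)^(i+j)·(minor ij) (rows/columns in the sector order above):
  C_11 = (1.00)(0.70) − (-0.05)(-0.15) = 0.6925
  C_12 = −[(-0.45)(0.70) − (-0.05)(-0.25)] = 0.3275
  C_13 = (-0.45)(-0.15) − (1.00)(-0.25) = 0.3175
  C_21 = −[(-0.20)(0.70) − (-0.10)(-0.15)] = 0.1550
  C_22 = (0.90)(0.70) − (-0.10)(-0.25) = 0.6050
  C_23 = −[(0.90)(-0.15) − (-0.20)(-0.25)] = 0.1850
  C_31 = (-0.20)(-0.05) − (-0.10)(1.00) = 0.1100
  C_32 = −[(0.90)(-0.05) − (-0.10)(-0.45)] = 0.0900
  C_33 = (0.90)(1.00) − (-0.20)(-0.45) = 0.8100
det(I−A) = Σ_j (I−A)_1j·C_1j = (0.90)(0.6925) + (-0.20)(0.3275) + (-0.10)(0.3175) = 0.5260
adj(I−A) = Cᵀ =
  [ 0.6925   0.1550   0.1100]
  [ 0.3275   0.6050   0.0900]
  [ 0.3175   0.1850   0.8100]
(I − A)⁻¹ = adj(I−A) / det(I−A) ≈
  [   1.3165     0.2947     0.2091]
  [   0.6226     1.1502     0.1711]
  [   0.6036     0.3517     1.5399]
The output multiplier for sector j is the column-j sum of the Leontief inverse (I − A)⁻¹ = adj(I−A) / det(I−A).
Column A of adj(I−A): (0.1550, 0.6050, 0.1850); det(I−A) = 0.5260.
m_A = (0.1550 + 0.6050 + 0.1850) / 0.5260 = 0.945 / 0.5260 ≈ 1.797.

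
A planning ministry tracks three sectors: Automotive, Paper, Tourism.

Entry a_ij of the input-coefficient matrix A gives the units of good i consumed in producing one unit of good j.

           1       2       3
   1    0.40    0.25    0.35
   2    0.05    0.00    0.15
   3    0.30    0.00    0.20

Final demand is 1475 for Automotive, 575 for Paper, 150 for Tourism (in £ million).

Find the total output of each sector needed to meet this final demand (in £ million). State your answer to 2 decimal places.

x_1 = 3825.09, x_2 = 1009.54, x_3 = 1621.91

I − A =
  [   0.60    -0.25    -0.35]
  [  -0.05     1.00    -0.15]
  [  -0.30     0.00     0.80]
Cofactors of I−A, C_ij = (−1)^(i+j)·(minor ij) (rows/columns in the sector order above):
  C_11 = (1.00)(0.80) − (-0.15)(0.00) = 0.8000
  C_12 = −[(-0.05)(0.80) − (-0.15)(-0.30)] = 0.0850
  C_13 = (-0.05)(0.00) − (1.00)(-0.30) = 0.3000
  C_21 = −[(-0.25)(0.80) − (-0.35)(0.00)] = 0.2000
  C_22 = (0.60)(0.80) − (-0.35)(-0.30) = 0.3750
  C_23 = −[(0.60)(0.00) − (-0.25)(-0.30)] = 0.0750
  C_31 = (-0.25)(-0.15) − (-0.35)(1.00) = 0.3875
  C_32 = −[(0.60)(-0.15) − (-0.35)(-0.05)] = 0.1075
  C_33 = (0.60)(1.00) − (-0.25)(-0.05) = 0.5875
det(I−A) = Σ_j (I−A)_1j·C_1j = (0.60)(0.8000) + (-0.25)(0.0850) + (-0.35)(0.3000) = 0.35375
adj(I−A) = Cᵀ =
  [ 0.8000   0.2000   0.3875]
  [ 0.0850   0.3750   0.1075]
  [ 0.3000   0.0750   0.5875]
(I − A)⁻¹ = adj(I−A) / det(I−A) ≈
  [   2.2615     0.5654     1.0954]
  [   0.2403     1.0601     0.3039]
  [   0.8481     0.2120     1.6608]
x = (I − A)⁻¹ d = adj(I−A)·d / det(I−A), with det(I−A) = 0.35375:
  x_1 = (0.8000·1475 + 0.2000·575 + 0.3875·150) / 0.35375 = 1353.125 / 0.35375 ≈ 3825.09
  x_2 = (0.0850·1475 + 0.3750·575 + 0.1075·150) / 0.35375 = 357.125 / 0.35375 ≈ 1009.54
  x_3 = (0.3000·1475 + 0.0750·575 + 0.5875·150) / 0.35375 = 573.75 / 0.35375 ≈ 1621.91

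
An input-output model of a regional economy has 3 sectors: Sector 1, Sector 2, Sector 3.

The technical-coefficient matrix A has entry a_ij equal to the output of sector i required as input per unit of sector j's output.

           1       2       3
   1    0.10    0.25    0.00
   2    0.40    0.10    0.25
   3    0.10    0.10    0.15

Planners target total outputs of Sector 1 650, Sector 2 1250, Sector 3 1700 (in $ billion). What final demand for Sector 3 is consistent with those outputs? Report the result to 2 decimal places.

I − A =
  [   0.90    -0.25     0.00]
  [  -0.40     0.90    -0.25]
  [  -0.10    -0.10     0.85]
d = (I − A) x:
  d_1 = (+0.90)·650 + (-0.25)·1250 + (+0.00)·1700 = 272.50
  d_2 = (-0.40)·650 + (+0.90)·1250 + (-0.25)·1700 = 440.00
  d_3 = (-0.10)·650 + (-0.10)·1250 + (+0.85)·1700 = 1255.00

d_3 = 1255.00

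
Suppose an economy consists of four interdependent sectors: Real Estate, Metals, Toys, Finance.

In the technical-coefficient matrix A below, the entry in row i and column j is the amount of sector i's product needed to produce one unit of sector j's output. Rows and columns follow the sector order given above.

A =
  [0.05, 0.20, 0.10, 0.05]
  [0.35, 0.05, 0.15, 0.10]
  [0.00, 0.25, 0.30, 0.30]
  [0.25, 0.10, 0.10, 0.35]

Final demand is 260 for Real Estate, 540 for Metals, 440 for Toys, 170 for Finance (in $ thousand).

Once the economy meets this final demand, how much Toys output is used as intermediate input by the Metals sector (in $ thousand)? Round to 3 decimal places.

z_TM = 290.173

I − A =
  [   0.95    -0.20    -0.10    -0.05]
  [  -0.35     0.95    -0.15    -0.10]
  [   0.00    -0.25     0.70    -0.30]
  [  -0.25    -0.10    -0.10     0.65]
Compute the cofactors C_ij = (−1)^(i+j)·(3×3 minor ij) of I−A; the adjugate is their transpose:
adj(I−A) = Cᵀ =
  [ 0.365375   0.109000   0.087750   0.085375]
  [ 0.177500   0.387500   0.127250   0.132000]
  [ 0.144875   0.194750   0.513000   0.277875]
  [ 0.190125   0.131500   0.132250   0.538375]
det(I−A) = Σ_j (I−A)_1j·C_1j = (0.95)(0.365375) + (-0.20)(0.177500) + (-0.10)(0.144875) + (-0.05)(0.190125) = 0.2876125
(I − A)⁻¹ = adj(I−A) / det(I−A) ≈
  [   1.2704     0.3790     0.3051     0.2968]
  [   0.6171     1.3473     0.4424     0.4590]
  [   0.5037     0.6771     1.7836     0.9661]
  [   0.6610     0.4572     0.4598     1.8719]
First solve x = (I − A)⁻¹ d = adj(I−A)·d / det(I−A); in particular x_M = (0.177500·260 + 0.387500·540 + 0.127250·440 + 0.132000·170) / 0.2876125 = 333.83 / 0.2876125 ≈ 1160.69364.
Intermediate flow from T to M: z_TM = a_TM · x_M = 0.25 × 333.83 / 0.2876125 = 83.4575 / 0.2876125 ≈ 290.173.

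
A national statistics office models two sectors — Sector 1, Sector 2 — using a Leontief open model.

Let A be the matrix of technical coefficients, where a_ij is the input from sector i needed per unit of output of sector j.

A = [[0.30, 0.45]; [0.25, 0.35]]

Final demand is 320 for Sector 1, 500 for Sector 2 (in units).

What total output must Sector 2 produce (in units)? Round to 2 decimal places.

I − A =
  [   0.70    -0.45]
  [  -0.25     0.65]
det(I−A) = (0.70)(0.65) − (-0.45)(-0.25) = 0.3425
adj(I−A) = [[0.65, 0.45], [0.25, 0.70]]
(I − A)⁻¹ = adj(I−A) / det(I−A) ≈
  [   1.8978     1.3139]
  [   0.7299     2.0438]
x = (I − A)⁻¹ d = adj(I−A)·d / det(I−A), with det(I−A) = 0.3425:
  x_1 = (0.65·320 + 0.45·500) / 0.3425 = 433.00 / 0.3425 ≈ 1264.23
  x_2 = (0.25·320 + 0.70·500) / 0.3425 = 430.00 / 0.3425 ≈ 1255.47

x_2 = 1255.47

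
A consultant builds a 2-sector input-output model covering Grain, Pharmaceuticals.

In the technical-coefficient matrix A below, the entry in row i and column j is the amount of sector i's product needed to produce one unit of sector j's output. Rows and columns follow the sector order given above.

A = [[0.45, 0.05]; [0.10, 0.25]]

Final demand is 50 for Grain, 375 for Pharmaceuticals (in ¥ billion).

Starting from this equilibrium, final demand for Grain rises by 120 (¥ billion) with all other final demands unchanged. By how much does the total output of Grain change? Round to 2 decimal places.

Δx_1 = 220.86

I − A =
  [   0.55    -0.05]
  [  -0.10     0.75]
det(I−A) = (0.55)(0.75) − (-0.05)(-0.10) = 0.4075
adj(I−A) = [[0.75, 0.05], [0.10, 0.55]]
(I − A)⁻¹ = adj(I−A) / det(I−A) ≈
  [   1.8405     0.1227]
  [   0.2454     1.3497]
Δx = (I − A)⁻¹ Δd with Δd having +120 in the Grain component and 0 elsewhere.
So Δx_1 = L_11 · (+120), where L_11 = adj(I−A)_11 / det(I−A) = 0.75 / 0.4075.
Δx_1 = 0.75 × (+120) / 0.4075 = 90.00 / 0.4075 ≈ 220.86.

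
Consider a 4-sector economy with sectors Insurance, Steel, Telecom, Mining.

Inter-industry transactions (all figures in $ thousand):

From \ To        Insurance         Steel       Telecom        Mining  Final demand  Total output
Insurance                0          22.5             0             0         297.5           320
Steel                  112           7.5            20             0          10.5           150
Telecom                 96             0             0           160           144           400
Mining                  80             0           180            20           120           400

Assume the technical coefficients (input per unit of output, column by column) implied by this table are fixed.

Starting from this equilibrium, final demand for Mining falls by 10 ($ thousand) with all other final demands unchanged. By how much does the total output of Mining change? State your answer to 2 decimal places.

Δx_4 = -13.01

Technical coefficients a_ij = z_ij / X_j:
  a_11 = 0/320 = 0.00, a_21 = 112/320 = 0.35, a_31 = 96/320 = 0.30, a_41 = 80/320 = 0.25
  a_12 = 22.5/150 = 0.15, a_22 = 7.5/150 = 0.05, a_32 = 0/150 = 0.00, a_42 = 0/150 = 0.00
  a_13 = 0/400 = 0.00, a_23 = 20/400 = 0.05, a_33 = 0/400 = 0.00, a_43 = 180/400 = 0.45
  a_14 = 0/400 = 0.00, a_24 = 0/400 = 0.00, a_34 = 160/400 = 0.40, a_44 = 20/400 = 0.05
I − A =
  [   1.00    -0.15     0.00     0.00]
  [  -0.35     0.95    -0.05     0.00]
  [  -0.30     0.00     1.00    -0.40]
  [  -0.25     0.00    -0.45     0.95]
Compute the cofactors C_ij = (−1)^(i+j)·(3×3 minor ij) of I−A; the adjugate is their transpose:
adj(I−A) = Cᵀ =
  [ 0.731500   0.115500   0.007125   0.003000]
  [ 0.288750   0.770000   0.047500   0.020000]
  [ 0.365750   0.057750   0.852625   0.359000]
  [ 0.365750   0.057750   0.405750   0.895250]
det(I−A) = Σ_j (I−A)_1j·C_1j = (1.00)(0.731500) + (-0.15)(0.288750) + (0.00)(0.365750) + (0.00)(0.365750) = 0.6881875
(I − A)⁻¹ = adj(I−A) / det(I−A) ≈
  [   1.0629     0.1678     0.0104     0.0044]
  [   0.4196     1.1189     0.0690     0.0291]
  [   0.5315     0.0839     1.2389     0.5217]
  [   0.5315     0.0839     0.5896     1.3009]
Δx = (I − A)⁻¹ Δd with Δd having -10 in the Mining component and 0 elsewhere.
So Δx_4 = L_44 · (-10), where L_44 = adj(I−A)_44 / det(I−A) = 0.895250 / 0.6881875.
Δx_4 = 0.895250 × (-10) / 0.6881875 = -8.9525 / 0.6881875 ≈ -13.01.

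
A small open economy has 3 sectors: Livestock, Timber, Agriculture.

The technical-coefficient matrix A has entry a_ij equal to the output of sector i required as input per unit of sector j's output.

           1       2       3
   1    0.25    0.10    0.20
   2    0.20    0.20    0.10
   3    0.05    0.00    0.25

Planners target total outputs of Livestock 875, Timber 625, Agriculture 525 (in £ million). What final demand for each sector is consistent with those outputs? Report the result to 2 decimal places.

I − A =
  [   0.75    -0.10    -0.20]
  [  -0.20     0.80    -0.10]
  [  -0.05     0.00     0.75]
d = (I − A) x:
  d_1 = (+0.75)·875 + (-0.10)·625 + (-0.20)·525 = 488.75
  d_2 = (-0.20)·875 + (+0.80)·625 + (-0.10)·525 = 272.50
  d_3 = (-0.05)·875 + (+0.00)·625 + (+0.75)·525 = 350.00

d_1 = 488.75, d_2 = 272.50, d_3 = 350.00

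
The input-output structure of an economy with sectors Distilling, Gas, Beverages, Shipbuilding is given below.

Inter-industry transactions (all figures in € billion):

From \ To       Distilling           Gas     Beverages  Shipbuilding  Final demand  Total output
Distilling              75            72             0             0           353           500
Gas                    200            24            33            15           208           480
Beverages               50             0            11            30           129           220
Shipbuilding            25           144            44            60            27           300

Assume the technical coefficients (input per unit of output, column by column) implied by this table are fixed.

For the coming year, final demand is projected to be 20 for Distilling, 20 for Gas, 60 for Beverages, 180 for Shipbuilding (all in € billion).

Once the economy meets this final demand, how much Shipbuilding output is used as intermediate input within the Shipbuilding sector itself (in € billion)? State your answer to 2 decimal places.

Technical coefficients a_ij = z_ij / X_j:
  a_DD = 75/500 = 0.15, a_GD = 200/500 = 0.40, a_BD = 50/500 = 0.10, a_SD = 25/500 = 0.05
  a_DG = 72/480 = 0.15, a_GG = 24/480 = 0.05, a_BG = 0/480 = 0.00, a_SG = 144/480 = 0.30
  a_DB = 0/220 = 0.00, a_GB = 33/220 = 0.15, a_BB = 11/220 = 0.05, a_SB = 44/220 = 0.20
  a_DS = 0/300 = 0.00, a_GS = 15/300 = 0.05, a_BS = 30/300 = 0.10, a_SS = 60/300 = 0.20
I − A =
  [   0.85    -0.15     0.00     0.00]
  [  -0.40     0.95    -0.15    -0.05]
  [  -0.10     0.00     0.95    -0.10]
  [  -0.05    -0.30    -0.20     0.80]
Compute the cofactors C_ij = (−1)^(i+j)·(3×3 minor ij) of I−A; the adjugate is their transpose:
adj(I−A) = Cᵀ =
  [ 0.684250   0.111000   0.019500   0.009375]
  [ 0.312125   0.629000   0.110500   0.053125]
  [ 0.091250   0.038250   0.584875   0.075500]
  [ 0.182625   0.252375   0.188875   0.707875]
det(I−A) = Σ_j (I−A)_1j·C_1j = (0.85)(0.684250) + (-0.15)(0.312125) + (0.00)(0.091250) + (0.00)(0.182625) = 0.53479375
(I − A)⁻¹ = adj(I−A) / det(I−A) ≈
  [   1.2795     0.2076     0.0365     0.0175]
  [   0.5836     1.1762     0.2066     0.0993]
  [   0.1706     0.0715     1.0936     0.1412]
  [   0.3415     0.4719     0.3532     1.3236]
First solve x = (I − A)⁻¹ d = adj(I−A)·d / det(I−A); in particular x_S = (0.182625·20 + 0.252375·20 + 0.188875·60 + 0.707875·180) / 0.53479375 = 147.45 / 0.53479375 ≈ 275.7138.
Intermediate flow from S to S: z_SS = a_SS · x_S = 0.20 × 147.45 / 0.53479375 = 29.49 / 0.53479375 ≈ 55.14.

z_SS = 55.14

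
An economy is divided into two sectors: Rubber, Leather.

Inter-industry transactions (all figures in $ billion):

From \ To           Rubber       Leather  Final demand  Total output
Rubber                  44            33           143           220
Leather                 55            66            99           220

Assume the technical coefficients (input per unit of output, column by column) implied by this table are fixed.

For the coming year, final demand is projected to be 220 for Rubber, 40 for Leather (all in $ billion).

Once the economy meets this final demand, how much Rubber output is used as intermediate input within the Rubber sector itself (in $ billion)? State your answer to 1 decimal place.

Technical coefficients a_ij = z_ij / X_j:
  a_RR = 44/220 = 0.20, a_LR = 55/220 = 0.25
  a_RL = 33/220 = 0.15, a_LL = 66/220 = 0.30
I − A =
  [   0.80    -0.15]
  [  -0.25     0.70]
det(I−A) = (0.80)(0.70) − (-0.15)(-0.25) = 0.5225
adj(I−A) = [[0.70, 0.15], [0.25, 0.80]]
(I − A)⁻¹ = adj(I−A) / det(I−A) ≈
  [   1.3397     0.2871]
  [   0.4785     1.5311]
First solve x = (I − A)⁻¹ d = adj(I−A)·d / det(I−A); in particular x_R = (0.70·220 + 0.15·40) / 0.5225 = 160.00 / 0.5225 ≈ 306.220.
Intermediate flow from R to R: z_RR = a_RR · x_R = 0.20 × 160.00 / 0.5225 = 32.00 / 0.5225 ≈ 61.2.

z_RR = 61.2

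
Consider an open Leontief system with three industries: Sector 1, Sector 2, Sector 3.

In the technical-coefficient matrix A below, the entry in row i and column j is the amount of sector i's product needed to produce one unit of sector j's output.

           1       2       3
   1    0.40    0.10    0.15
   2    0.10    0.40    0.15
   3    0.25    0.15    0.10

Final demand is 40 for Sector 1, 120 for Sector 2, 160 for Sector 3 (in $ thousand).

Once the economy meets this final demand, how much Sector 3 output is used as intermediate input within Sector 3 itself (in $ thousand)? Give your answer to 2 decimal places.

I − A =
  [   0.60    -0.10    -0.15]
  [  -0.10     0.60    -0.15]
  [  -0.25    -0.15     0.90]
Cofactors of I−A, C_ij = (−1)^(i+j)·(minor ij) (rows/columns in the sector order above):
  C_11 = (0.60)(0.90) − (-0.15)(-0.15) = 0.5175
  C_12 = −[(-0.10)(0.90) − (-0.15)(-0.25)] = 0.1275
  C_13 = (-0.10)(-0.15) − (0.60)(-0.25) = 0.1650
  C_21 = −[(-0.10)(0.90) − (-0.15)(-0.15)] = 0.1125
  C_22 = (0.60)(0.90) − (-0.15)(-0.25) = 0.5025
  C_23 = −[(0.60)(-0.15) − (-0.10)(-0.25)] = 0.1150
  C_31 = (-0.10)(-0.15) − (-0.15)(0.60) = 0.1050
  C_32 = −[(0.60)(-0.15) − (-0.15)(-0.10)] = 0.1050
  C_33 = (0.60)(0.60) − (-0.10)(-0.10) = 0.3500
det(I−A) = Σ_j (I−A)_1j·C_1j = (0.60)(0.5175) + (-0.10)(0.1275) + (-0.15)(0.1650) = 0.2730
adj(I−A) = Cᵀ =
  [ 0.5175   0.1125   0.1050]
  [ 0.1275   0.5025   0.1050]
  [ 0.1650   0.1150   0.3500]
(I − A)⁻¹ = adj(I−A) / det(I−A) ≈
  [   1.8956     0.4121     0.3846]
  [   0.4670     1.8407     0.3846]
  [   0.6044     0.4212     1.2821]
First solve x = (I − A)⁻¹ d = adj(I−A)·d / det(I−A); in particular x_3 = (0.1650·40 + 0.1150·120 + 0.3500·160) / 0.2730 = 76.40 / 0.2730 ≈ 279.8535.
Intermediate flow from 3 to 3: z_33 = a_33 · x_3 = 0.10 × 76.40 / 0.2730 = 7.64 / 0.2730 ≈ 27.99.

z_33 = 27.99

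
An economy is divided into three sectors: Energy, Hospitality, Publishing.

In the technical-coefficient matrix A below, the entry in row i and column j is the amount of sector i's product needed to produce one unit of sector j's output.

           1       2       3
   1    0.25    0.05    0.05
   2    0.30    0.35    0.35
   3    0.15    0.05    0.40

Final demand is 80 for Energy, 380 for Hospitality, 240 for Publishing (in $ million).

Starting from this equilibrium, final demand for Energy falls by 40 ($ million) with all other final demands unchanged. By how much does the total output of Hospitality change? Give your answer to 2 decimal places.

Δx_2 = -35.48

I − A =
  [   0.75    -0.05    -0.05]
  [  -0.30     0.65    -0.35]
  [  -0.15    -0.05     0.60]
Cofactors of I−A, C_ij = (−1)^(i+j)·(minor ij) (rows/columns in the sector order above):
  C_11 = (0.65)(0.60) − (-0.35)(-0.05) = 0.3725
  C_12 = −[(-0.30)(0.60) − (-0.35)(-0.15)] = 0.2325
  C_13 = (-0.30)(-0.05) − (0.65)(-0.15) = 0.1125
  C_21 = −[(-0.05)(0.60) − (-0.05)(-0.05)] = 0.0325
  C_22 = (0.75)(0.60) − (-0.05)(-0.15) = 0.4425
  C_23 = −[(0.75)(-0.05) − (-0.05)(-0.15)] = 0.0450
  C_31 = (-0.05)(-0.35) − (-0.05)(0.65) = 0.0500
  C_32 = −[(0.75)(-0.35) − (-0.05)(-0.30)] = 0.2775
  C_33 = (0.75)(0.65) − (-0.05)(-0.30) = 0.4725
det(I−A) = Σ_j (I−A)_1j·C_1j = (0.75)(0.3725) + (-0.05)(0.2325) + (-0.05)(0.1125) = 0.262125
adj(I−A) = Cᵀ =
  [ 0.3725   0.0325   0.0500]
  [ 0.2325   0.4425   0.2775]
  [ 0.1125   0.0450   0.4725]
(I − A)⁻¹ = adj(I−A) / det(I−A) ≈
  [   1.4211     0.1240     0.1907]
  [   0.8870     1.6881     1.0587]
  [   0.4292     0.1717     1.8026]
Δx = (I − A)⁻¹ Δd with Δd having -40 in the Energy component and 0 elsewhere.
So Δx_2 = L_21 · (-40), where L_21 = adj(I−A)_21 / det(I−A) = 0.2325 / 0.262125.
Δx_2 = 0.2325 × (-40) / 0.262125 = -9.30 / 0.262125 ≈ -35.48.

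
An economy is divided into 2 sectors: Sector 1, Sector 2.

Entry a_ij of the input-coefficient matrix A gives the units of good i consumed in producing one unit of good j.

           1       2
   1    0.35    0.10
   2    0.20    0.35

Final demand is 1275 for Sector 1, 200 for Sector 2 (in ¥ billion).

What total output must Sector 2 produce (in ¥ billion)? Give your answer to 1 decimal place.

x_2 = 956.5

I − A =
  [   0.65    -0.10]
  [  -0.20     0.65]
det(I−A) = (0.65)(0.65) − (-0.10)(-0.20) = 0.4025
adj(I−A) = [[0.65, 0.10], [0.20, 0.65]]
(I − A)⁻¹ = adj(I−A) / det(I−A) ≈
  [   1.6149     0.2484]
  [   0.4969     1.6149]
x = (I − A)⁻¹ d = adj(I−A)·d / det(I−A), with det(I−A) = 0.4025:
  x_1 = (0.65·1275 + 0.10·200) / 0.4025 = 848.75 / 0.4025 ≈ 2108.7
  x_2 = (0.20·1275 + 0.65·200) / 0.4025 = 385.00 / 0.4025 ≈ 956.5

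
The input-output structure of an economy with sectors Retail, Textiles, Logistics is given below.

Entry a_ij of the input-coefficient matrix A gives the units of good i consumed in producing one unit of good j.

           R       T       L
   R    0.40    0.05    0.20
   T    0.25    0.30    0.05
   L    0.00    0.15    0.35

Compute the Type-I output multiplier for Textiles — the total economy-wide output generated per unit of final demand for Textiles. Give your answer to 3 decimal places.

I − A =
  [   0.60    -0.05    -0.20]
  [  -0.25     0.70    -0.05]
  [   0.00    -0.15     0.65]
Cofactors of I−A, C_ij = (−1)^(i+j)·(minor ij) (rows/columns in the sector order above):
  C_11 = (0.70)(0.65) − (-0.05)(-0.15) = 0.4475
  C_12 = −[(-0.25)(0.65) − (-0.05)(0.00)] = 0.1625
  C_13 = (-0.25)(-0.15) − (0.70)(0.00) = 0.0375
  C_21 = −[(-0.05)(0.65) − (-0.20)(-0.15)] = 0.0625
  C_22 = (0.60)(0.65) − (-0.20)(0.00) = 0.3900
  C_23 = −[(0.60)(-0.15) − (-0.05)(0.00)] = 0.0900
  C_31 = (-0.05)(-0.05) − (-0.20)(0.70) = 0.1425
  C_32 = −[(0.60)(-0.05) − (-0.20)(-0.25)] = 0.0800
  C_33 = (0.60)(0.70) − (-0.05)(-0.25) = 0.4075
det(I−A) = Σ_j (I−A)_1j·C_1j = (0.60)(0.4475) + (-0.05)(0.1625) + (-0.20)(0.0375) = 0.252875
adj(I−A) = Cᵀ =
  [ 0.4475   0.0625   0.1425]
  [ 0.1625   0.3900   0.0800]
  [ 0.0375   0.0900   0.4075]
(I − A)⁻¹ = adj(I−A) / det(I−A) ≈
  [   1.7696     0.2472     0.5635]
  [   0.6426     1.5423     0.3164]
  [   0.1483     0.3559     1.6115]
The output multiplier for sector j is the column-j sum of the Leontief inverse (I − A)⁻¹ = adj(I−A) / det(I−A).
Column T of adj(I−A): (0.0625, 0.3900, 0.0900); det(I−A) = 0.252875.
m_T = (0.0625 + 0.3900 + 0.0900) / 0.252875 = 0.5425 / 0.252875 ≈ 2.145.

m_T = 2.145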